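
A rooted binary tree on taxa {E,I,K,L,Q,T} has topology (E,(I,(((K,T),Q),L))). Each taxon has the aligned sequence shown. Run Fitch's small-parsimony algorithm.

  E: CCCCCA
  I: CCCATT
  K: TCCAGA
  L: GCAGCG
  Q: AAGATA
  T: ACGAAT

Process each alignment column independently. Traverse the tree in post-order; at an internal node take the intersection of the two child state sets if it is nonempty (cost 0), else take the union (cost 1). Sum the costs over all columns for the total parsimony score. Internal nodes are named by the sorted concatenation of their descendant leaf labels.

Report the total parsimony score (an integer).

site 0, node KT: K={T} ∪ T={A} → {A,T} (+1)
site 0, node KQT: KT={A,T} ∩ Q={A} → {A} (+0)
site 0, node KLQT: KQT={A} ∪ L={G} → {A,G} (+1)
site 0, node IKLQT: I={C} ∪ KLQT={A,G} → {A,C,G} (+1)
site 0, node EIKLQT: E={C} ∩ IKLQT={A,C,G} → {C} (+0)
site 1, node KT: K={C} ∩ T={C} → {C} (+0)
site 1, node KQT: KT={C} ∪ Q={A} → {A,C} (+1)
site 1, node KLQT: KQT={A,C} ∩ L={C} → {C} (+0)
site 1, node IKLQT: I={C} ∩ KLQT={C} → {C} (+0)
site 1, node EIKLQT: E={C} ∩ IKLQT={C} → {C} (+0)
site 2, node KT: K={C} ∪ T={G} → {C,G} (+1)
site 2, node KQT: KT={C,G} ∩ Q={G} → {G} (+0)
site 2, node KLQT: KQT={G} ∪ L={A} → {A,G} (+1)
site 2, node IKLQT: I={C} ∪ KLQT={A,G} → {A,C,G} (+1)
site 2, node EIKLQT: E={C} ∩ IKLQT={A,C,G} → {C} (+0)
site 3, node KT: K={A} ∩ T={A} → {A} (+0)
site 3, node KQT: KT={A} ∩ Q={A} → {A} (+0)
site 3, node KLQT: KQT={A} ∪ L={G} → {A,G} (+1)
site 3, node IKLQT: I={A} ∩ KLQT={A,G} → {A} (+0)
site 3, node EIKLQT: E={C} ∪ IKLQT={A} → {A,C} (+1)
site 4, node KT: K={G} ∪ T={A} → {A,G} (+1)
site 4, node KQT: KT={A,G} ∪ Q={T} → {A,G,T} (+1)
site 4, node KLQT: KQT={A,G,T} ∪ L={C} → {A,C,G,T} (+1)
site 4, node IKLQT: I={T} ∩ KLQT={A,C,G,T} → {T} (+0)
site 4, node EIKLQT: E={C} ∪ IKLQT={T} → {C,T} (+1)
site 5, node KT: K={A} ∪ T={T} → {A,T} (+1)
site 5, node KQT: KT={A,T} ∩ Q={A} → {A} (+0)
site 5, node KLQT: KQT={A} ∪ L={G} → {A,G} (+1)
site 5, node IKLQT: I={T} ∪ KLQT={A,G} → {A,G,T} (+1)
site 5, node EIKLQT: E={A} ∩ IKLQT={A,G,T} → {A} (+0)
per-site changes: [3, 1, 3, 2, 4, 3]; total = 16

16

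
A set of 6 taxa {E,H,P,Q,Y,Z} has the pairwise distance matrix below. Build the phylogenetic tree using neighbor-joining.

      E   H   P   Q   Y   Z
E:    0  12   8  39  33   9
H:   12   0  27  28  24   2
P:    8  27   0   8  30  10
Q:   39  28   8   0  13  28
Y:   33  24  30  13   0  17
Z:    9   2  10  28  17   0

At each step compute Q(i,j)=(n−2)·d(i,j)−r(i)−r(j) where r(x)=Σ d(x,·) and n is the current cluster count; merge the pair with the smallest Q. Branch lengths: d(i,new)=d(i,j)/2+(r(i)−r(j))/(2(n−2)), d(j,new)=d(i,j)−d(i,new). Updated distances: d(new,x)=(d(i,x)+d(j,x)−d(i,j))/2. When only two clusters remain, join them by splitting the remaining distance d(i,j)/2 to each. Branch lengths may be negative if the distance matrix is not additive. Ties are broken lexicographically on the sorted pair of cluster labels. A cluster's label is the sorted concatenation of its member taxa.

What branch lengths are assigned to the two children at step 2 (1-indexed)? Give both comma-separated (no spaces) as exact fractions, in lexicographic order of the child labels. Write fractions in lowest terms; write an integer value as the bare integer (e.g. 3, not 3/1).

1. join Q+Y (d=13, Q=-181) ⇒ QY; edges |Q|=51/8, |Y|=53/8
  updated: d(E,QY)=59/2, d(H,QY)=39/2, d(P,QY)=25/2, d(QY,Z)=16
2. join P+QY (d=25/2, Q=-195/2) ⇒ PQY; edges |P|=35/12, |QY|=115/12
  updated: d(E,PQY)=25/2, d(H,PQY)=17, d(PQY,Z)=27/4
3. join E+PQY (d=25/2, Q=-179/4) ⇒ EPQY; edges |E|=89/16, |PQY|=111/16
  updated: d(EPQY,H)=33/4, d(EPQY,Z)=13/8
4. join EPQY+H (d=33/4, Q=-95/8) ⇒ EHPQY; edges |EPQY|=63/16, |H|=69/16
  updated: d(EHPQY,Z)=-37/16
5. join EHPQY+Z (d=-37/16) ⇒ EHPQYZ; edges |EHPQY|=-37/32, |Z|=-37/32
final tree: (((E:89/16,(P:35/12,(Q:51/8,Y:53/8):115/12):111/16):63/16,H:69/16):-37/32,Z:-37/32)
total length: 703/16

35/12,115/12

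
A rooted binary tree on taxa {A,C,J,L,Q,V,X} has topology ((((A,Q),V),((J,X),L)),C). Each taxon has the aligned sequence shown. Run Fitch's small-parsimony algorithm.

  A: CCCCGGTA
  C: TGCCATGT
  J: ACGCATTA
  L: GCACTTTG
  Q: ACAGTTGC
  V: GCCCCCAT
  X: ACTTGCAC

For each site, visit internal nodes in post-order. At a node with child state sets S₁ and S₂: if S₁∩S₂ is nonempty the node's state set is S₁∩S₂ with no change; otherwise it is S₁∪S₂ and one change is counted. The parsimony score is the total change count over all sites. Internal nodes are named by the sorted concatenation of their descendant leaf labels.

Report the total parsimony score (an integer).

28

[col 0] AQ: children A:{C}, Q:{A} ∪→ {A,C}; cost 1
[col 0] AQV: children AQ:{A,C}, V:{G} ∪→ {A,C,G}; cost 1
[col 0] JX: children J:{A}, X:{A} ∩→ {A}; cost 0
[col 0] JLX: children JX:{A}, L:{G} ∪→ {A,G}; cost 1
[col 0] AJLQVX: children AQV:{A,C,G}, JLX:{A,G} ∩→ {A,G}; cost 0
[col 0] ACJLQVX: children AJLQVX:{A,G}, C:{T} ∪→ {A,G,T}; cost 1
[col 1] AQ: children A:{C}, Q:{C} ∩→ {C}; cost 0
[col 1] AQV: children AQ:{C}, V:{C} ∩→ {C}; cost 0
[col 1] JX: children J:{C}, X:{C} ∩→ {C}; cost 0
[col 1] JLX: children JX:{C}, L:{C} ∩→ {C}; cost 0
[col 1] AJLQVX: children AQV:{C}, JLX:{C} ∩→ {C}; cost 0
[col 1] ACJLQVX: children AJLQVX:{C}, C:{G} ∪→ {C,G}; cost 1
[col 2] AQ: children A:{C}, Q:{A} ∪→ {A,C}; cost 1
[col 2] AQV: children AQ:{A,C}, V:{C} ∩→ {C}; cost 0
[col 2] JX: children J:{G}, X:{T} ∪→ {G,T}; cost 1
[col 2] JLX: children JX:{G,T}, L:{A} ∪→ {A,G,T}; cost 1
[col 2] AJLQVX: children AQV:{C}, JLX:{A,G,T} ∪→ {A,C,G,T}; cost 1
[col 2] ACJLQVX: children AJLQVX:{A,C,G,T}, C:{C} ∩→ {C}; cost 0
[col 3] AQ: children A:{C}, Q:{G} ∪→ {C,G}; cost 1
[col 3] AQV: children AQ:{C,G}, V:{C} ∩→ {C}; cost 0
[col 3] JX: children J:{C}, X:{T} ∪→ {C,T}; cost 1
[col 3] JLX: children JX:{C,T}, L:{C} ∩→ {C}; cost 0
[col 3] AJLQVX: children AQV:{C}, JLX:{C} ∩→ {C}; cost 0
[col 3] ACJLQVX: children AJLQVX:{C}, C:{C} ∩→ {C}; cost 0
[col 4] AQ: children A:{G}, Q:{T} ∪→ {G,T}; cost 1
[col 4] AQV: children AQ:{G,T}, V:{C} ∪→ {C,G,T}; cost 1
[col 4] JX: children J:{A}, X:{G} ∪→ {A,G}; cost 1
[col 4] JLX: children JX:{A,G}, L:{T} ∪→ {A,G,T}; cost 1
[col 4] AJLQVX: children AQV:{C,G,T}, JLX:{A,G,T} ∩→ {G,T}; cost 0
[col 4] ACJLQVX: children AJLQVX:{G,T}, C:{A} ∪→ {A,G,T}; cost 1
[col 5] AQ: children A:{G}, Q:{T} ∪→ {G,T}; cost 1
[col 5] AQV: children AQ:{G,T}, V:{C} ∪→ {C,G,T}; cost 1
[col 5] JX: children J:{T}, X:{C} ∪→ {C,T}; cost 1
[col 5] JLX: children JX:{C,T}, L:{T} ∩→ {T}; cost 0
[col 5] AJLQVX: children AQV:{C,G,T}, JLX:{T} ∩→ {T}; cost 0
[col 5] ACJLQVX: children AJLQVX:{T}, C:{T} ∩→ {T}; cost 0
[col 6] AQ: children A:{T}, Q:{G} ∪→ {G,T}; cost 1
[col 6] AQV: children AQ:{G,T}, V:{A} ∪→ {A,G,T}; cost 1
[col 6] JX: children J:{T}, X:{A} ∪→ {A,T}; cost 1
[col 6] JLX: children JX:{A,T}, L:{T} ∩→ {T}; cost 0
[col 6] AJLQVX: children AQV:{A,G,T}, JLX:{T} ∩→ {T}; cost 0
[col 6] ACJLQVX: children AJLQVX:{T}, C:{G} ∪→ {G,T}; cost 1
[col 7] AQ: children A:{A}, Q:{C} ∪→ {A,C}; cost 1
[col 7] AQV: children AQ:{A,C}, V:{T} ∪→ {A,C,T}; cost 1
[col 7] JX: children J:{A}, X:{C} ∪→ {A,C}; cost 1
[col 7] JLX: children JX:{A,C}, L:{G} ∪→ {A,C,G}; cost 1
[col 7] AJLQVX: children AQV:{A,C,T}, JLX:{A,C,G} ∩→ {A,C}; cost 0
[col 7] ACJLQVX: children AJLQVX:{A,C}, C:{T} ∪→ {A,C,T}; cost 1
per-site changes: [4, 1, 4, 2, 5, 3, 4, 5]; total = 28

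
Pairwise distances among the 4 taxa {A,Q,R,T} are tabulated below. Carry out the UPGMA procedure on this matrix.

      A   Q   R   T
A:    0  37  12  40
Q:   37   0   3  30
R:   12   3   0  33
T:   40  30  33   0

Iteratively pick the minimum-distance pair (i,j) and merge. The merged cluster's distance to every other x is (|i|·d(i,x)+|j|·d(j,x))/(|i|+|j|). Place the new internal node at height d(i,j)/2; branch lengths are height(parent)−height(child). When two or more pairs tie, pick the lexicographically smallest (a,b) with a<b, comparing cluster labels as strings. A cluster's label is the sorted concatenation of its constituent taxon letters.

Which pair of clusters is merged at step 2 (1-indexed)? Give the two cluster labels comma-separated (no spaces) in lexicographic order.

step 1: merge (Q,R) at d=3; branch lengths Q→3/2, R→3/2; new cluster QR
  updated: d(A,QR)=49/2, d(QR,T)=63/2
step 2: merge (A,QR) at d=49/2; branch lengths A→49/4, QR→43/4; new cluster AQR
  updated: d(AQR,T)=103/3
step 3: merge (AQR,T) at d=103/3; branch lengths AQR→59/12, T→103/6; new cluster AQRT
final tree: ((A:49/4,(Q:3/2,R:3/2):43/4):59/12,T:103/6)
total length: 577/12

A,QR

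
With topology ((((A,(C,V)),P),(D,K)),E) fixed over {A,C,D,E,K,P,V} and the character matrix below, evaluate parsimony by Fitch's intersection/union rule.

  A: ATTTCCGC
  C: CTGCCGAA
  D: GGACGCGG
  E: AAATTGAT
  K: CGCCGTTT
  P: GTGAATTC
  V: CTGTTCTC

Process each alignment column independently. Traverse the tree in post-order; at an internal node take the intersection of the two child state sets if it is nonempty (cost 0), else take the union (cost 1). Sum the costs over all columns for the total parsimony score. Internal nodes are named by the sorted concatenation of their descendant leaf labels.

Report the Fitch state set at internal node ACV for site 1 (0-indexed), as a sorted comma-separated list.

T

CV@0: {C} ∩ {C} = {C} (intersection, +0)
ACV@0: {A} ∪ {C} = {A,C} (union, +1)
ACPV@0: {A,C} ∪ {G} = {A,C,G} (union, +1)
DK@0: {G} ∪ {C} = {C,G} (union, +1)
ACDKPV@0: {A,C,G} ∩ {C,G} = {C,G} (intersection, +0)
ACDEKPV@0: {C,G} ∪ {A} = {A,C,G} (union, +1)
CV@1: {T} ∩ {T} = {T} (intersection, +0)
ACV@1: {T} ∩ {T} = {T} (intersection, +0)
ACPV@1: {T} ∩ {T} = {T} (intersection, +0)
DK@1: {G} ∩ {G} = {G} (intersection, +0)
ACDKPV@1: {T} ∪ {G} = {G,T} (union, +1)
ACDEKPV@1: {G,T} ∪ {A} = {A,G,T} (union, +1)
CV@2: {G} ∩ {G} = {G} (intersection, +0)
ACV@2: {T} ∪ {G} = {G,T} (union, +1)
ACPV@2: {G,T} ∩ {G} = {G} (intersection, +0)
DK@2: {A} ∪ {C} = {A,C} (union, +1)
ACDKPV@2: {G} ∪ {A,C} = {A,C,G} (union, +1)
ACDEKPV@2: {A,C,G} ∩ {A} = {A} (intersection, +0)
CV@3: {C} ∪ {T} = {C,T} (union, +1)
ACV@3: {T} ∩ {C,T} = {T} (intersection, +0)
ACPV@3: {T} ∪ {A} = {A,T} (union, +1)
DK@3: {C} ∩ {C} = {C} (intersection, +0)
ACDKPV@3: {A,T} ∪ {C} = {A,C,T} (union, +1)
ACDEKPV@3: {A,C,T} ∩ {T} = {T} (intersection, +0)
CV@4: {C} ∪ {T} = {C,T} (union, +1)
ACV@4: {C} ∩ {C,T} = {C} (intersection, +0)
ACPV@4: {C} ∪ {A} = {A,C} (union, +1)
DK@4: {G} ∩ {G} = {G} (intersection, +0)
ACDKPV@4: {A,C} ∪ {G} = {A,C,G} (union, +1)
ACDEKPV@4: {A,C,G} ∪ {T} = {A,C,G,T} (union, +1)
CV@5: {G} ∪ {C} = {C,G} (union, +1)
ACV@5: {C} ∩ {C,G} = {C} (intersection, +0)
ACPV@5: {C} ∪ {T} = {C,T} (union, +1)
DK@5: {C} ∪ {T} = {C,T} (union, +1)
ACDKPV@5: {C,T} ∩ {C,T} = {C,T} (intersection, +0)
ACDEKPV@5: {C,T} ∪ {G} = {C,G,T} (union, +1)
CV@6: {A} ∪ {T} = {A,T} (union, +1)
ACV@6: {G} ∪ {A,T} = {A,G,T} (union, +1)
ACPV@6: {A,G,T} ∩ {T} = {T} (intersection, +0)
DK@6: {G} ∪ {T} = {G,T} (union, +1)
ACDKPV@6: {T} ∩ {G,T} = {T} (intersection, +0)
ACDEKPV@6: {T} ∪ {A} = {A,T} (union, +1)
CV@7: {A} ∪ {C} = {A,C} (union, +1)
ACV@7: {C} ∩ {A,C} = {C} (intersection, +0)
ACPV@7: {C} ∩ {C} = {C} (intersection, +0)
DK@7: {G} ∪ {T} = {G,T} (union, +1)
ACDKPV@7: {C} ∪ {G,T} = {C,G,T} (union, +1)
ACDEKPV@7: {C,G,T} ∩ {T} = {T} (intersection, +0)
per-site changes: [4, 2, 3, 3, 4, 4, 4, 3]; total = 27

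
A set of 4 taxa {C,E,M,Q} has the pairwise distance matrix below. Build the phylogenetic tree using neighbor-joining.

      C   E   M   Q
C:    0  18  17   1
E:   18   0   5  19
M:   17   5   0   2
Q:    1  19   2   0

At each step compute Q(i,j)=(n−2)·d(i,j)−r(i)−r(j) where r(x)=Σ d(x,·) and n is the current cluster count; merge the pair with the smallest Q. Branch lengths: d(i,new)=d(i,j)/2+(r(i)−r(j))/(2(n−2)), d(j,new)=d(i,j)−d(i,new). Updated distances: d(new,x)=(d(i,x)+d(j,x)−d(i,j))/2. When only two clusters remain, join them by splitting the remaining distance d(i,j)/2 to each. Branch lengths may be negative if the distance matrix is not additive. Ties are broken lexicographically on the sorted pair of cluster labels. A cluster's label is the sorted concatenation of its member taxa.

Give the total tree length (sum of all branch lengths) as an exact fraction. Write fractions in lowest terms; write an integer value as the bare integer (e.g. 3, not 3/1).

step 1: merge (C,Q) at d=1, Q=-56; branch lengths C→4, Q→-3; new cluster CQ
  updated: d(CQ,E)=18, d(CQ,M)=9
step 2: merge (CQ,E) at d=18, Q=-32; branch lengths CQ→11, E→7; new cluster CEQ
  updated: d(CEQ,M)=-2
step 3: merge (CEQ,M) at d=-2; branch lengths CEQ→-1, M→-1; new cluster CEMQ
final tree: (((C:4,Q:-3):11,E:7):-1,M:-1)
total length: 17

17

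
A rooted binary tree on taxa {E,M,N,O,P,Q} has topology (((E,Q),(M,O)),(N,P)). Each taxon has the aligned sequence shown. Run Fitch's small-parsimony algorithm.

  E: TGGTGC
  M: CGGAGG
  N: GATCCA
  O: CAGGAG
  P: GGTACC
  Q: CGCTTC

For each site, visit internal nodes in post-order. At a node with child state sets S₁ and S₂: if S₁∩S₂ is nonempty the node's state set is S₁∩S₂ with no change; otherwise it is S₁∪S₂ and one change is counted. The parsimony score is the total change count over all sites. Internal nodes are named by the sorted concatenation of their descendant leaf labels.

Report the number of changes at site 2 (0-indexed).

2

[col 0] EQ: children E:{T}, Q:{C} ∪→ {C,T}; cost 1
[col 0] MO: children M:{C}, O:{C} ∩→ {C}; cost 0
[col 0] EMOQ: children EQ:{C,T}, MO:{C} ∩→ {C}; cost 0
[col 0] NP: children N:{G}, P:{G} ∩→ {G}; cost 0
[col 0] EMNOPQ: children EMOQ:{C}, NP:{G} ∪→ {C,G}; cost 1
[col 1] EQ: children E:{G}, Q:{G} ∩→ {G}; cost 0
[col 1] MO: children M:{G}, O:{A} ∪→ {A,G}; cost 1
[col 1] EMOQ: children EQ:{G}, MO:{A,G} ∩→ {G}; cost 0
[col 1] NP: children N:{A}, P:{G} ∪→ {A,G}; cost 1
[col 1] EMNOPQ: children EMOQ:{G}, NP:{A,G} ∩→ {G}; cost 0
[col 2] EQ: children E:{G}, Q:{C} ∪→ {C,G}; cost 1
[col 2] MO: children M:{G}, O:{G} ∩→ {G}; cost 0
[col 2] EMOQ: children EQ:{C,G}, MO:{G} ∩→ {G}; cost 0
[col 2] NP: children N:{T}, P:{T} ∩→ {T}; cost 0
[col 2] EMNOPQ: children EMOQ:{G}, NP:{T} ∪→ {G,T}; cost 1
[col 3] EQ: children E:{T}, Q:{T} ∩→ {T}; cost 0
[col 3] MO: children M:{A}, O:{G} ∪→ {A,G}; cost 1
[col 3] EMOQ: children EQ:{T}, MO:{A,G} ∪→ {A,G,T}; cost 1
[col 3] NP: children N:{C}, P:{A} ∪→ {A,C}; cost 1
[col 3] EMNOPQ: children EMOQ:{A,G,T}, NP:{A,C} ∩→ {A}; cost 0
[col 4] EQ: children E:{G}, Q:{T} ∪→ {G,T}; cost 1
[col 4] MO: children M:{G}, O:{A} ∪→ {A,G}; cost 1
[col 4] EMOQ: children EQ:{G,T}, MO:{A,G} ∩→ {G}; cost 0
[col 4] NP: children N:{C}, P:{C} ∩→ {C}; cost 0
[col 4] EMNOPQ: children EMOQ:{G}, NP:{C} ∪→ {C,G}; cost 1
[col 5] EQ: children E:{C}, Q:{C} ∩→ {C}; cost 0
[col 5] MO: children M:{G}, O:{G} ∩→ {G}; cost 0
[col 5] EMOQ: children EQ:{C}, MO:{G} ∪→ {C,G}; cost 1
[col 5] NP: children N:{A}, P:{C} ∪→ {A,C}; cost 1
[col 5] EMNOPQ: children EMOQ:{C,G}, NP:{A,C} ∩→ {C}; cost 0
per-site changes: [2, 2, 2, 3, 3, 2]; total = 14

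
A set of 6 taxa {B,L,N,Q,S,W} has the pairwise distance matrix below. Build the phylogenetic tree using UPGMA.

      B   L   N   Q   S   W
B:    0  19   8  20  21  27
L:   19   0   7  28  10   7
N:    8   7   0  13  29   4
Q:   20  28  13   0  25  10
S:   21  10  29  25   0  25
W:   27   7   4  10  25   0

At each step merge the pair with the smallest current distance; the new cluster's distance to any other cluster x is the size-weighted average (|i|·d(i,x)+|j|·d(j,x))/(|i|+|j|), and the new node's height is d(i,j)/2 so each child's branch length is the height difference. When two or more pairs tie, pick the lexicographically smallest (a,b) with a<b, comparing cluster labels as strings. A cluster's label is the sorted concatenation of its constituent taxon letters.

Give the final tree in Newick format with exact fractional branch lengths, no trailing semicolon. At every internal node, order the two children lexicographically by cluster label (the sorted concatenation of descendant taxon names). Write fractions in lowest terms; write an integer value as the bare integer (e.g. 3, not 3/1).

((B:37/4,((L:7/2,(N:2,W:2):3/2):5,Q:17/2):3/4):7/4,S:11)

iteration 1: select N,W (d=4); attach at lengths (2, 2); label the merged cluster NW
  updated: d(B,NW)=35/2, d(L,NW)=7, d(NW,Q)=23/2, d(NW,S)=27
iteration 2: select L,NW (d=7); attach at lengths (7/2, 3/2); label the merged cluster LNW
  updated: d(B,LNW)=18, d(LNW,Q)=17, d(LNW,S)=64/3
iteration 3: select LNW,Q (d=17); attach at lengths (5, 17/2); label the merged cluster LNQW
  updated: d(B,LNQW)=37/2, d(LNQW,S)=89/4
iteration 4: select B,LNQW (d=37/2); attach at lengths (37/4, 3/4); label the merged cluster BLNQW
  updated: d(BLNQW,S)=22
iteration 5: select BLNQW,S (d=22); attach at lengths (7/4, 11); label the merged cluster BLNQSW
final tree: ((B:37/4,((L:7/2,(N:2,W:2):3/2):5,Q:17/2):3/4):7/4,S:11)
total length: 181/4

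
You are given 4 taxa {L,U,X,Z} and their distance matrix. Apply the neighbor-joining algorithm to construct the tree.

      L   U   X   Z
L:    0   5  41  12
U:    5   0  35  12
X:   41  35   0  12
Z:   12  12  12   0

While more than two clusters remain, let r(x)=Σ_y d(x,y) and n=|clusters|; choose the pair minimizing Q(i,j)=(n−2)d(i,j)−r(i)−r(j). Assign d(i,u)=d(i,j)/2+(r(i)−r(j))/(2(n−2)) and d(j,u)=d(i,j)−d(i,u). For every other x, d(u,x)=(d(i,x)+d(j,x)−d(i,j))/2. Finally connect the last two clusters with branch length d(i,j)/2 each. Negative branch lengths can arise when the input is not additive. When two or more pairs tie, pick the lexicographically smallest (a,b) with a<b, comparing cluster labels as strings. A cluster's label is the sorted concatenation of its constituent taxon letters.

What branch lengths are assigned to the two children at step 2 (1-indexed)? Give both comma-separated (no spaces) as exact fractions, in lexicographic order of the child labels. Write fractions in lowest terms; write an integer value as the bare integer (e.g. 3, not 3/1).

1. join L+U (d=5, Q=-100) ⇒ LU; edges |L|=4, |U|=1
  updated: d(LU,X)=71/2, d(LU,Z)=19/2
2. join LU+X (d=71/2, Q=-57) ⇒ LUX; edges |LU|=33/2, |X|=19
  updated: d(LUX,Z)=-7
3. join LUX+Z (d=-7) ⇒ LUXZ; edges |LUX|=-7/2, |Z|=-7/2
final tree: (((L:4,U:1):33/2,X:19):-7/2,Z:-7/2)
total length: 67/2

33/2,19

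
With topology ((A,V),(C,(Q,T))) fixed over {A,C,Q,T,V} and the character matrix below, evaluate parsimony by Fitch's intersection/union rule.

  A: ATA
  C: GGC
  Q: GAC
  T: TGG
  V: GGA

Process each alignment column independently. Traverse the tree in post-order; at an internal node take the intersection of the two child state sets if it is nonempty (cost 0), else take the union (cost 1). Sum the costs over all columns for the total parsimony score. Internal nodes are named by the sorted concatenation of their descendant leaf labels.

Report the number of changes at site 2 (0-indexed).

AV@0: {A} ∪ {G} = {A,G} (union, +1)
QT@0: {G} ∪ {T} = {G,T} (union, +1)
CQT@0: {G} ∩ {G,T} = {G} (intersection, +0)
ACQTV@0: {A,G} ∩ {G} = {G} (intersection, +0)
AV@1: {T} ∪ {G} = {G,T} (union, +1)
QT@1: {A} ∪ {G} = {A,G} (union, +1)
CQT@1: {G} ∩ {A,G} = {G} (intersection, +0)
ACQTV@1: {G,T} ∩ {G} = {G} (intersection, +0)
AV@2: {A} ∩ {A} = {A} (intersection, +0)
QT@2: {C} ∪ {G} = {C,G} (union, +1)
CQT@2: {C} ∩ {C,G} = {C} (intersection, +0)
ACQTV@2: {A} ∪ {C} = {A,C} (union, +1)
per-site changes: [2, 2, 2]; total = 6

2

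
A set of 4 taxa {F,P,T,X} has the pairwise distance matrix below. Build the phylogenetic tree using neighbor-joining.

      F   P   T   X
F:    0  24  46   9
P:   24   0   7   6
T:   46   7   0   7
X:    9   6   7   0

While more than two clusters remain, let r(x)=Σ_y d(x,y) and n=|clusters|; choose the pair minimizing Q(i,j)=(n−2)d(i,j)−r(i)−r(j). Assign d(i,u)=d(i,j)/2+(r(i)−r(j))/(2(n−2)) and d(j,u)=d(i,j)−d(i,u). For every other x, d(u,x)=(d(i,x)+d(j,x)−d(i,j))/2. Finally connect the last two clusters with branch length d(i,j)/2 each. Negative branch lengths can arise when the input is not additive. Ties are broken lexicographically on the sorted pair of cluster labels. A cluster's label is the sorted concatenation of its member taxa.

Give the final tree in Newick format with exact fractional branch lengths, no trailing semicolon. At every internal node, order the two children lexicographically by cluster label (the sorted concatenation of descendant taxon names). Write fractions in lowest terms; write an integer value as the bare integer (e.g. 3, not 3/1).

iteration 1: select F,X (d=9, Q=-83); attach at lengths (75/4, -39/4); label the merged cluster FX
  updated: d(FX,P)=21/2, d(FX,T)=22
iteration 2: select FX,P (d=21/2, Q=-79/2); attach at lengths (51/4, -9/4); label the merged cluster FPX
  updated: d(FPX,T)=37/4
iteration 3: select FPX,T (d=37/4); attach at lengths (37/8, 37/8); label the merged cluster FPTX
final tree: (((F:75/4,X:-39/4):51/4,P:-9/4):37/8,T:37/8)
total length: 115/4

(((F:75/4,X:-39/4):51/4,P:-9/4):37/8,T:37/8)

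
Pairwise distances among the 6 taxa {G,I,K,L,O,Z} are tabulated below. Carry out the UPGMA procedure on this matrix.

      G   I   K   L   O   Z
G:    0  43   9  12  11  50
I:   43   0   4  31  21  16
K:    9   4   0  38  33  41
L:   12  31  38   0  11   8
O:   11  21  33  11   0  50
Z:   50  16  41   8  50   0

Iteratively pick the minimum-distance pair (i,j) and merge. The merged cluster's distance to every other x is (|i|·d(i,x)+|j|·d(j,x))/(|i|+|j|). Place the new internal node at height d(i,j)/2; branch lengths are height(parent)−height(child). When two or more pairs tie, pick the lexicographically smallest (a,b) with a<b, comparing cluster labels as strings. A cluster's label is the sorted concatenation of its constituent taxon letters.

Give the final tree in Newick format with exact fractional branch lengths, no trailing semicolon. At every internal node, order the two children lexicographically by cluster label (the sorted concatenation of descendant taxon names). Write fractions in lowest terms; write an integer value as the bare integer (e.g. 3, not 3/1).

step 1: merge (I,K) at d=4; branch lengths I→2, K→2; new cluster IK
  updated: d(G,IK)=26, d(IK,L)=69/2, d(IK,O)=27, d(IK,Z)=57/2
step 2: merge (L,Z) at d=8; branch lengths L→4, Z→4; new cluster LZ
  updated: d(G,LZ)=31, d(IK,LZ)=63/2, d(LZ,O)=61/2
step 3: merge (G,O) at d=11; branch lengths G→11/2, O→11/2; new cluster GO
  updated: d(GO,IK)=53/2, d(GO,LZ)=123/4
step 4: merge (GO,IK) at d=53/2; branch lengths GO→31/4, IK→45/4; new cluster GIKO
  updated: d(GIKO,LZ)=249/8
step 5: merge (GIKO,LZ) at d=249/8; branch lengths GIKO→37/16, LZ→185/16; new cluster GIKLOZ
final tree: (((G:11/2,O:11/2):31/4,(I:2,K:2):45/4):37/16,(L:4,Z:4):185/16)
total length: 447/8

(((G:11/2,O:11/2):31/4,(I:2,K:2):45/4):37/16,(L:4,Z:4):185/16)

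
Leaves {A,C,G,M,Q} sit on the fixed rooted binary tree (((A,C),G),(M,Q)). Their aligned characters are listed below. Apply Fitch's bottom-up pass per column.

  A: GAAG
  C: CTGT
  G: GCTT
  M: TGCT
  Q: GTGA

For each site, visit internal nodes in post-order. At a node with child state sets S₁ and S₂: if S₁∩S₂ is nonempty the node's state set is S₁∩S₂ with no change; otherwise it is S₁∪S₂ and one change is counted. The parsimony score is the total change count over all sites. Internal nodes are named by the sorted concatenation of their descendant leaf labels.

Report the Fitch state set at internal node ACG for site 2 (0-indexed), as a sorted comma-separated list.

AC@0: {G} ∪ {C} = {C,G} (union, +1)
ACG@0: {C,G} ∩ {G} = {G} (intersection, +0)
MQ@0: {T} ∪ {G} = {G,T} (union, +1)
ACGMQ@0: {G} ∩ {G,T} = {G} (intersection, +0)
AC@1: {A} ∪ {T} = {A,T} (union, +1)
ACG@1: {A,T} ∪ {C} = {A,C,T} (union, +1)
MQ@1: {G} ∪ {T} = {G,T} (union, +1)
ACGMQ@1: {A,C,T} ∩ {G,T} = {T} (intersection, +0)
AC@2: {A} ∪ {G} = {A,G} (union, +1)
ACG@2: {A,G} ∪ {T} = {A,G,T} (union, +1)
MQ@2: {C} ∪ {G} = {C,G} (union, +1)
ACGMQ@2: {A,G,T} ∩ {C,G} = {G} (intersection, +0)
AC@3: {G} ∪ {T} = {G,T} (union, +1)
ACG@3: {G,T} ∩ {T} = {T} (intersection, +0)
MQ@3: {T} ∪ {A} = {A,T} (union, +1)
ACGMQ@3: {T} ∩ {A,T} = {T} (intersection, +0)
per-site changes: [2, 3, 3, 2]; total = 10

A,G,T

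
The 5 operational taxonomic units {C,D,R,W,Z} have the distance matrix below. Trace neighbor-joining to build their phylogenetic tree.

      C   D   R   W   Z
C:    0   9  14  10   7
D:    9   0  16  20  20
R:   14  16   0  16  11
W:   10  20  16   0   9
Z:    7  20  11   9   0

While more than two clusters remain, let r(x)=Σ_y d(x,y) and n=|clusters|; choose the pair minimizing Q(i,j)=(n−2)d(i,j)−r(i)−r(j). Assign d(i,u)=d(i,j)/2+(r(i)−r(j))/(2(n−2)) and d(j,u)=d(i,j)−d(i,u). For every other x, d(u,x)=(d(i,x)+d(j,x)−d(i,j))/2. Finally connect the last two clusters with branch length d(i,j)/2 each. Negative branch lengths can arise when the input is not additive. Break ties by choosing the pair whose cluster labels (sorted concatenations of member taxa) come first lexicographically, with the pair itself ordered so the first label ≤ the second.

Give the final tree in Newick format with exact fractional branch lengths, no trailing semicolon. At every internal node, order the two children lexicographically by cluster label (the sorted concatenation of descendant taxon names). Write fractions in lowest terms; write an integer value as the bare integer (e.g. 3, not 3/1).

step 1: merge (C,D) at d=9, Q=-78; branch lengths C→1/3, D→26/3; new cluster CD
  updated: d(CD,R)=21/2, d(CD,W)=21/2, d(CD,Z)=9
step 2: merge (CD,R) at d=21/2, Q=-93/2; branch lengths CD→27/8, R→57/8; new cluster CDR
  updated: d(CDR,W)=8, d(CDR,Z)=19/4
step 3: merge (CDR,W) at d=8, Q=-87/4; branch lengths CDR→15/8, W→49/8; new cluster CDRW
  updated: d(CDRW,Z)=23/8
step 4: merge (CDRW,Z) at d=23/8; branch lengths CDRW→23/16, Z→23/16; new cluster CDRWZ
final tree: ((((C:1/3,D:26/3):27/8,R:57/8):15/8,W:49/8):23/16,Z:23/16)
total length: 243/8

((((C:1/3,D:26/3):27/8,R:57/8):15/8,W:49/8):23/16,Z:23/16)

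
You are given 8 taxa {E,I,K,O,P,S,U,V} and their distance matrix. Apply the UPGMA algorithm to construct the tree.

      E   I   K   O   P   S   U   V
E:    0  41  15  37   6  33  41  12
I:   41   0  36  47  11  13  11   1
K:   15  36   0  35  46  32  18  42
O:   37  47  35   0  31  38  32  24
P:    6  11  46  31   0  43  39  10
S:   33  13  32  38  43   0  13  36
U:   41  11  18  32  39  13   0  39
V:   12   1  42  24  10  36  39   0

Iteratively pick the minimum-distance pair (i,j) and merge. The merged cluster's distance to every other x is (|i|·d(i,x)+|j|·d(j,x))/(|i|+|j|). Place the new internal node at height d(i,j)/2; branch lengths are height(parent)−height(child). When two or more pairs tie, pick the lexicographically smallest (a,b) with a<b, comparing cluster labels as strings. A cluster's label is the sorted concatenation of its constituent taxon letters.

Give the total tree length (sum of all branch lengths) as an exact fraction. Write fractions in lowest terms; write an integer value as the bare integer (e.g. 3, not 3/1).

iteration 1: select I,V (d=1); attach at lengths (1/2, 1/2); label the merged cluster IV
  updated: d(E,IV)=53/2, d(IV,K)=39, d(IV,O)=71/2, d(IV,P)=21/2, d(IV,S)=49/2, d(IV,U)=25
iteration 2: select E,P (d=6); attach at lengths (3, 3); label the merged cluster EP
  updated: d(EP,IV)=37/2, d(EP,K)=61/2, d(EP,O)=34, d(EP,S)=38, d(EP,U)=40
iteration 3: select S,U (d=13); attach at lengths (13/2, 13/2); label the merged cluster SU
  updated: d(EP,SU)=39, d(IV,SU)=99/4, d(K,SU)=25, d(O,SU)=35
iteration 4: select EP,IV (d=37/2); attach at lengths (25/4, 35/4); label the merged cluster EIPV
  updated: d(EIPV,K)=139/4, d(EIPV,O)=139/4, d(EIPV,SU)=255/8
iteration 5: select K,SU (d=25); attach at lengths (25/2, 6); label the merged cluster KSU
  updated: d(EIPV,KSU)=197/6, d(KSU,O)=35
iteration 6: select EIPV,KSU (d=197/6); attach at lengths (43/6, 47/12); label the merged cluster EIKPSUV
  updated: d(EIKPSUV,O)=244/7
iteration 7: select EIKPSUV,O (d=244/7); attach at lengths (85/84, 122/7); label the merged cluster EIKOPSUV
final tree: ((((E:3,P:3):25/4,(I:1/2,V:1/2):35/4):43/6,(K:25/2,(S:13/2,U:13/2):6):47/12):85/84,O:122/7)
total length: 3487/42

3487/42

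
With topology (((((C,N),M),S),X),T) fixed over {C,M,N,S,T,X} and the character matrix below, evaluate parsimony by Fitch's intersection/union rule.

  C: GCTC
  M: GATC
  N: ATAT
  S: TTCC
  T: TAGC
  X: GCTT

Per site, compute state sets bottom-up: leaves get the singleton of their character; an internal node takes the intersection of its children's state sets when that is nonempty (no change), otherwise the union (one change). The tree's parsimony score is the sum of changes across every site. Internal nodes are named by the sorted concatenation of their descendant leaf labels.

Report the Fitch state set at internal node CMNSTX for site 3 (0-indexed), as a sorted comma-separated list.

C

CN@0: {G} ∪ {A} = {A,G} (union, +1)
CMN@0: {A,G} ∩ {G} = {G} (intersection, +0)
CMNS@0: {G} ∪ {T} = {G,T} (union, +1)
CMNSX@0: {G,T} ∩ {G} = {G} (intersection, +0)
CMNSTX@0: {G} ∪ {T} = {G,T} (union, +1)
CN@1: {C} ∪ {T} = {C,T} (union, +1)
CMN@1: {C,T} ∪ {A} = {A,C,T} (union, +1)
CMNS@1: {A,C,T} ∩ {T} = {T} (intersection, +0)
CMNSX@1: {T} ∪ {C} = {C,T} (union, +1)
CMNSTX@1: {C,T} ∪ {A} = {A,C,T} (union, +1)
CN@2: {T} ∪ {A} = {A,T} (union, +1)
CMN@2: {A,T} ∩ {T} = {T} (intersection, +0)
CMNS@2: {T} ∪ {C} = {C,T} (union, +1)
CMNSX@2: {C,T} ∩ {T} = {T} (intersection, +0)
CMNSTX@2: {T} ∪ {G} = {G,T} (union, +1)
CN@3: {C} ∪ {T} = {C,T} (union, +1)
CMN@3: {C,T} ∩ {C} = {C} (intersection, +0)
CMNS@3: {C} ∩ {C} = {C} (intersection, +0)
CMNSX@3: {C} ∪ {T} = {C,T} (union, +1)
CMNSTX@3: {C,T} ∩ {C} = {C} (intersection, +0)
per-site changes: [3, 4, 3, 2]; total = 12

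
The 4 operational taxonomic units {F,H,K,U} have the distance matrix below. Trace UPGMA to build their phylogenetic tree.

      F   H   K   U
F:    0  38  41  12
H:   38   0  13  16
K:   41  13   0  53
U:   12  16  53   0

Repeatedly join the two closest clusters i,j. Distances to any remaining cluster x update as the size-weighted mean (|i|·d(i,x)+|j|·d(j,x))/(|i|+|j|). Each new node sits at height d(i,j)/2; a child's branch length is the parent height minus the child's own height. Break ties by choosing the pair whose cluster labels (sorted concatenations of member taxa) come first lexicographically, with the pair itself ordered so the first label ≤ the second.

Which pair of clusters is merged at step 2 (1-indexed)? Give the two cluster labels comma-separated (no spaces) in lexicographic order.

1. join F+U (d=12) ⇒ FU; edges |F|=6, |U|=6
  updated: d(FU,H)=27, d(FU,K)=47
2. join H+K (d=13) ⇒ HK; edges |H|=13/2, |K|=13/2
  updated: d(FU,HK)=37
3. join FU+HK (d=37) ⇒ FHKU; edges |FU|=25/2, |HK|=12
final tree: ((F:6,U:6):25/2,(H:13/2,K:13/2):12)
total length: 99/2

H,K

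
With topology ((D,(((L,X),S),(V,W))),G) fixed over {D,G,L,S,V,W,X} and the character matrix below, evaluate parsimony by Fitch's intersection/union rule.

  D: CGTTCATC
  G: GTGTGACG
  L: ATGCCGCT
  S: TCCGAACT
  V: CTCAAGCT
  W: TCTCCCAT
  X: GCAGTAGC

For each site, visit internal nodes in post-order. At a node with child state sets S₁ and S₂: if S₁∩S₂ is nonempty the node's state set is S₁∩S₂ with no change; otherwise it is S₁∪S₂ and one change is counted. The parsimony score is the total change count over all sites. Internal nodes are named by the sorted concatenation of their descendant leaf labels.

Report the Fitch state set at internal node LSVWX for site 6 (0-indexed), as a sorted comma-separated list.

C

[col 0] LX: children L:{A}, X:{G} ∪→ {A,G}; cost 1
[col 0] LSX: children LX:{A,G}, S:{T} ∪→ {A,G,T}; cost 1
[col 0] VW: children V:{C}, W:{T} ∪→ {C,T}; cost 1
[col 0] LSVWX: children LSX:{A,G,T}, VW:{C,T} ∩→ {T}; cost 0
[col 0] DLSVWX: children D:{C}, LSVWX:{T} ∪→ {C,T}; cost 1
[col 0] DGLSVWX: children DLSVWX:{C,T}, G:{G} ∪→ {C,G,T}; cost 1
[col 1] LX: children L:{T}, X:{C} ∪→ {C,T}; cost 1
[col 1] LSX: children LX:{C,T}, S:{C} ∩→ {C}; cost 0
[col 1] VW: children V:{T}, W:{C} ∪→ {C,T}; cost 1
[col 1] LSVWX: children LSX:{C}, VW:{C,T} ∩→ {C}; cost 0
[col 1] DLSVWX: children D:{G}, LSVWX:{C} ∪→ {C,G}; cost 1
[col 1] DGLSVWX: children DLSVWX:{C,G}, G:{T} ∪→ {C,G,T}; cost 1
[col 2] LX: children L:{G}, X:{A} ∪→ {A,G}; cost 1
[col 2] LSX: children LX:{A,G}, S:{C} ∪→ {A,C,G}; cost 1
[col 2] VW: children V:{C}, W:{T} ∪→ {C,T}; cost 1
[col 2] LSVWX: children LSX:{A,C,G}, VW:{C,T} ∩→ {C}; cost 0
[col 2] DLSVWX: children D:{T}, LSVWX:{C} ∪→ {C,T}; cost 1
[col 2] DGLSVWX: children DLSVWX:{C,T}, G:{G} ∪→ {C,G,T}; cost 1
[col 3] LX: children L:{C}, X:{G} ∪→ {C,G}; cost 1
[col 3] LSX: children LX:{C,G}, S:{G} ∩→ {G}; cost 0
[col 3] VW: children V:{A}, W:{C} ∪→ {A,C}; cost 1
[col 3] LSVWX: children LSX:{G}, VW:{A,C} ∪→ {A,C,G}; cost 1
[col 3] DLSVWX: children D:{T}, LSVWX:{A,C,G} ∪→ {A,C,G,T}; cost 1
[col 3] DGLSVWX: children DLSVWX:{A,C,G,T}, G:{T} ∩→ {T}; cost 0
[col 4] LX: children L:{C}, X:{T} ∪→ {C,T}; cost 1
[col 4] LSX: children LX:{C,T}, S:{A} ∪→ {A,C,T}; cost 1
[col 4] VW: children V:{A}, W:{C} ∪→ {A,C}; cost 1
[col 4] LSVWX: children LSX:{A,C,T}, VW:{A,C} ∩→ {A,C}; cost 0
[col 4] DLSVWX: children D:{C}, LSVWX:{A,C} ∩→ {C}; cost 0
[col 4] DGLSVWX: children DLSVWX:{C}, G:{G} ∪→ {C,G}; cost 1
[col 5] LX: children L:{G}, X:{A} ∪→ {A,G}; cost 1
[col 5] LSX: children LX:{A,G}, S:{A} ∩→ {A}; cost 0
[col 5] VW: children V:{G}, W:{C} ∪→ {C,G}; cost 1
[col 5] LSVWX: children LSX:{A}, VW:{C,G} ∪→ {A,C,G}; cost 1
[col 5] DLSVWX: children D:{A}, LSVWX:{A,C,G} ∩→ {A}; cost 0
[col 5] DGLSVWX: children DLSVWX:{A}, G:{A} ∩→ {A}; cost 0
[col 6] LX: children L:{C}, X:{G} ∪→ {C,G}; cost 1
[col 6] LSX: children LX:{C,G}, S:{C} ∩→ {C}; cost 0
[col 6] VW: children V:{C}, W:{A} ∪→ {A,C}; cost 1
[col 6] LSVWX: children LSX:{C}, VW:{A,C} ∩→ {C}; cost 0
[col 6] DLSVWX: children D:{T}, LSVWX:{C} ∪→ {C,T}; cost 1
[col 6] DGLSVWX: children DLSVWX:{C,T}, G:{C} ∩→ {C}; cost 0
[col 7] LX: children L:{T}, X:{C} ∪→ {C,T}; cost 1
[col 7] LSX: children LX:{C,T}, S:{T} ∩→ {T}; cost 0
[col 7] VW: children V:{T}, W:{T} ∩→ {T}; cost 0
[col 7] LSVWX: children LSX:{T}, VW:{T} ∩→ {T}; cost 0
[col 7] DLSVWX: children D:{C}, LSVWX:{T} ∪→ {C,T}; cost 1
[col 7] DGLSVWX: children DLSVWX:{C,T}, G:{G} ∪→ {C,G,T}; cost 1
per-site changes: [5, 4, 5, 4, 4, 3, 3, 3]; total = 31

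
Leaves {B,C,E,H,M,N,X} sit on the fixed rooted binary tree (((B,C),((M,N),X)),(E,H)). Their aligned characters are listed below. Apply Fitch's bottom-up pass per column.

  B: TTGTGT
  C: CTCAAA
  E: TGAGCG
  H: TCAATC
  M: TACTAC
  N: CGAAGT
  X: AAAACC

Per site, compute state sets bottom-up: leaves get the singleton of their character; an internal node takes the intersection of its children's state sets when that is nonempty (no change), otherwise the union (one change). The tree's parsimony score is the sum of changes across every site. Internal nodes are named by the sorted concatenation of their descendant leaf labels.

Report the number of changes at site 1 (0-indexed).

4

site 0, node BC: B={T} ∪ C={C} → {C,T} (+1)
site 0, node MN: M={T} ∪ N={C} → {C,T} (+1)
site 0, node MNX: MN={C,T} ∪ X={A} → {A,C,T} (+1)
site 0, node BCMNX: BC={C,T} ∩ MNX={A,C,T} → {C,T} (+0)
site 0, node EH: E={T} ∩ H={T} → {T} (+0)
site 0, node BCEHMNX: BCMNX={C,T} ∩ EH={T} → {T} (+0)
site 1, node BC: B={T} ∩ C={T} → {T} (+0)
site 1, node MN: M={A} ∪ N={G} → {A,G} (+1)
site 1, node MNX: MN={A,G} ∩ X={A} → {A} (+0)
site 1, node BCMNX: BC={T} ∪ MNX={A} → {A,T} (+1)
site 1, node EH: E={G} ∪ H={C} → {C,G} (+1)
site 1, node BCEHMNX: BCMNX={A,T} ∪ EH={C,G} → {A,C,G,T} (+1)
site 2, node BC: B={G} ∪ C={C} → {C,G} (+1)
site 2, node MN: M={C} ∪ N={A} → {A,C} (+1)
site 2, node MNX: MN={A,C} ∩ X={A} → {A} (+0)
site 2, node BCMNX: BC={C,G} ∪ MNX={A} → {A,C,G} (+1)
site 2, node EH: E={A} ∩ H={A} → {A} (+0)
site 2, node BCEHMNX: BCMNX={A,C,G} ∩ EH={A} → {A} (+0)
site 3, node BC: B={T} ∪ C={A} → {A,T} (+1)
site 3, node MN: M={T} ∪ N={A} → {A,T} (+1)
site 3, node MNX: MN={A,T} ∩ X={A} → {A} (+0)
site 3, node BCMNX: BC={A,T} ∩ MNX={A} → {A} (+0)
site 3, node EH: E={G} ∪ H={A} → {A,G} (+1)
site 3, node BCEHMNX: BCMNX={A} ∩ EH={A,G} → {A} (+0)
site 4, node BC: B={G} ∪ C={A} → {A,G} (+1)
site 4, node MN: M={A} ∪ N={G} → {A,G} (+1)
site 4, node MNX: MN={A,G} ∪ X={C} → {A,C,G} (+1)
site 4, node BCMNX: BC={A,G} ∩ MNX={A,C,G} → {A,G} (+0)
site 4, node EH: E={C} ∪ H={T} → {C,T} (+1)
site 4, node BCEHMNX: BCMNX={A,G} ∪ EH={C,T} → {A,C,G,T} (+1)
site 5, node BC: B={T} ∪ C={A} → {A,T} (+1)
site 5, node MN: M={C} ∪ N={T} → {C,T} (+1)
site 5, node MNX: MN={C,T} ∩ X={C} → {C} (+0)
site 5, node BCMNX: BC={A,T} ∪ MNX={C} → {A,C,T} (+1)
site 5, node EH: E={G} ∪ H={C} → {C,G} (+1)
site 5, node BCEHMNX: BCMNX={A,C,T} ∩ EH={C,G} → {C} (+0)
per-site changes: [3, 4, 3, 3, 5, 4]; total = 22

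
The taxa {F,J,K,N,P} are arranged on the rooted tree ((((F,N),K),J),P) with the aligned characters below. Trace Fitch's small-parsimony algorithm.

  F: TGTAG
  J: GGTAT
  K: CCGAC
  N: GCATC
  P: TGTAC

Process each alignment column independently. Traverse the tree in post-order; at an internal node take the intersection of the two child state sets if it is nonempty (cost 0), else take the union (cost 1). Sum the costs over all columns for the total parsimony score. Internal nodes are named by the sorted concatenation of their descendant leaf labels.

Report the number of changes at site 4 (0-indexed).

2

FN@0: {T} ∪ {G} = {G,T} (union, +1)
FKN@0: {G,T} ∪ {C} = {C,G,T} (union, +1)
FJKN@0: {C,G,T} ∩ {G} = {G} (intersection, +0)
FJKNP@0: {G} ∪ {T} = {G,T} (union, +1)
FN@1: {G} ∪ {C} = {C,G} (union, +1)
FKN@1: {C,G} ∩ {C} = {C} (intersection, +0)
FJKN@1: {C} ∪ {G} = {C,G} (union, +1)
FJKNP@1: {C,G} ∩ {G} = {G} (intersection, +0)
FN@2: {T} ∪ {A} = {A,T} (union, +1)
FKN@2: {A,T} ∪ {G} = {A,G,T} (union, +1)
FJKN@2: {A,G,T} ∩ {T} = {T} (intersection, +0)
FJKNP@2: {T} ∩ {T} = {T} (intersection, +0)
FN@3: {A} ∪ {T} = {A,T} (union, +1)
FKN@3: {A,T} ∩ {A} = {A} (intersection, +0)
FJKN@3: {A} ∩ {A} = {A} (intersection, +0)
FJKNP@3: {A} ∩ {A} = {A} (intersection, +0)
FN@4: {G} ∪ {C} = {C,G} (union, +1)
FKN@4: {C,G} ∩ {C} = {C} (intersection, +0)
FJKN@4: {C} ∪ {T} = {C,T} (union, +1)
FJKNP@4: {C,T} ∩ {C} = {C} (intersection, +0)
per-site changes: [3, 2, 2, 1, 2]; total = 10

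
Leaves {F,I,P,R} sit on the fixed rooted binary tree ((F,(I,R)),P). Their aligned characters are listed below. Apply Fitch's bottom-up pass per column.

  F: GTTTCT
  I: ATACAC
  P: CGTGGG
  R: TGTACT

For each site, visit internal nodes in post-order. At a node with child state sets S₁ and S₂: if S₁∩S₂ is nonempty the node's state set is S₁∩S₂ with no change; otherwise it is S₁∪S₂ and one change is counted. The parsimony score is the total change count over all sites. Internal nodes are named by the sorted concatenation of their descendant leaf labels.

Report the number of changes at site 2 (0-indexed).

1

[col 0] IR: children I:{A}, R:{T} ∪→ {A,T}; cost 1
[col 0] FIR: children F:{G}, IR:{A,T} ∪→ {A,G,T}; cost 1
[col 0] FIPR: children FIR:{A,G,T}, P:{C} ∪→ {A,C,G,T}; cost 1
[col 1] IR: children I:{T}, R:{G} ∪→ {G,T}; cost 1
[col 1] FIR: children F:{T}, IR:{G,T} ∩→ {T}; cost 0
[col 1] FIPR: children FIR:{T}, P:{G} ∪→ {G,T}; cost 1
[col 2] IR: children I:{A}, R:{T} ∪→ {A,T}; cost 1
[col 2] FIR: children F:{T}, IR:{A,T} ∩→ {T}; cost 0
[col 2] FIPR: children FIR:{T}, P:{T} ∩→ {T}; cost 0
[col 3] IR: children I:{C}, R:{A} ∪→ {A,C}; cost 1
[col 3] FIR: children F:{T}, IR:{A,C} ∪→ {A,C,T}; cost 1
[col 3] FIPR: children FIR:{A,C,T}, P:{G} ∪→ {A,C,G,T}; cost 1
[col 4] IR: children I:{A}, R:{C} ∪→ {A,C}; cost 1
[col 4] FIR: children F:{C}, IR:{A,C} ∩→ {C}; cost 0
[col 4] FIPR: children FIR:{C}, P:{G} ∪→ {C,G}; cost 1
[col 5] IR: children I:{C}, R:{T} ∪→ {C,T}; cost 1
[col 5] FIR: children F:{T}, IR:{C,T} ∩→ {T}; cost 0
[col 5] FIPR: children FIR:{T}, P:{G} ∪→ {G,T}; cost 1
per-site changes: [3, 2, 1, 3, 2, 2]; total = 13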